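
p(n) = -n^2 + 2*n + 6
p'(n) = 2 - 2*n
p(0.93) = 7.00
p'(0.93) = 0.14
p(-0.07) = 5.86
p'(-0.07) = 2.14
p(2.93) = 3.28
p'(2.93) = -3.86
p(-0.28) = 5.36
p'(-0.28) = 2.56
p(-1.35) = 1.48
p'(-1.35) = 4.70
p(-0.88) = 3.47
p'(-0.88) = 3.76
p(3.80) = -0.84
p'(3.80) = -5.60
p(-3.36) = -12.01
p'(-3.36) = 8.72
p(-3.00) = -9.00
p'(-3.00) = 8.00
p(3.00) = 3.00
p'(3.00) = -4.00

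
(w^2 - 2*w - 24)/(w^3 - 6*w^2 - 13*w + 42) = (w^2 - 2*w - 24)/(w^3 - 6*w^2 - 13*w + 42)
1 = 1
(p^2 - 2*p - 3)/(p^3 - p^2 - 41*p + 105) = (p + 1)/(p^2 + 2*p - 35)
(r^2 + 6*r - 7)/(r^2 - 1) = (r + 7)/(r + 1)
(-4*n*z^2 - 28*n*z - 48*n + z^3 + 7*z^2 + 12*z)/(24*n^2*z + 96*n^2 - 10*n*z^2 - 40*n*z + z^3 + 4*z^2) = (z + 3)/(-6*n + z)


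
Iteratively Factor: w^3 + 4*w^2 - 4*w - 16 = (w - 2)*(w^2 + 6*w + 8) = (w - 2)*(w + 2)*(w + 4)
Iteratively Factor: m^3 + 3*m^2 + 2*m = (m + 1)*(m^2 + 2*m) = m*(m + 1)*(m + 2)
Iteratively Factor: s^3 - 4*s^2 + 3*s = (s - 3)*(s^2 - s) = s*(s - 3)*(s - 1)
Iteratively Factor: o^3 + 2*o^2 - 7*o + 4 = (o - 1)*(o^2 + 3*o - 4) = (o - 1)*(o + 4)*(o - 1)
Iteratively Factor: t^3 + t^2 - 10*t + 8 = (t + 4)*(t^2 - 3*t + 2) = (t - 1)*(t + 4)*(t - 2)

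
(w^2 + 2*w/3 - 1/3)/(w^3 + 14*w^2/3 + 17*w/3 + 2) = (3*w - 1)/(3*w^2 + 11*w + 6)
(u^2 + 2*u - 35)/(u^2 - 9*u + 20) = (u + 7)/(u - 4)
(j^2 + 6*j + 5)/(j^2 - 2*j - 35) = (j + 1)/(j - 7)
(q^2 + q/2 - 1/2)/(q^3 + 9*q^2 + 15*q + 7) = (q - 1/2)/(q^2 + 8*q + 7)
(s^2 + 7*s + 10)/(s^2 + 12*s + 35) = (s + 2)/(s + 7)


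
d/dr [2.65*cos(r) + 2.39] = -2.65*sin(r)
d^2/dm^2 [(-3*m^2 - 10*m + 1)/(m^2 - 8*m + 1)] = 4*(-17*m^3 + 6*m^2 + 3*m - 10)/(m^6 - 24*m^5 + 195*m^4 - 560*m^3 + 195*m^2 - 24*m + 1)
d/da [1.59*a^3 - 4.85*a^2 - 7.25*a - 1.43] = 4.77*a^2 - 9.7*a - 7.25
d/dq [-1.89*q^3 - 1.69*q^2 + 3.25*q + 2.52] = -5.67*q^2 - 3.38*q + 3.25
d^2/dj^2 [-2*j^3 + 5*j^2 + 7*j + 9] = 10 - 12*j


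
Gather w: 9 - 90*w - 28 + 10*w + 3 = -80*w - 16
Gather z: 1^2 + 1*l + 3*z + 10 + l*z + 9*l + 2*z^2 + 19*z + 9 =10*l + 2*z^2 + z*(l + 22) + 20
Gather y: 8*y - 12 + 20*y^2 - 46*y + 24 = 20*y^2 - 38*y + 12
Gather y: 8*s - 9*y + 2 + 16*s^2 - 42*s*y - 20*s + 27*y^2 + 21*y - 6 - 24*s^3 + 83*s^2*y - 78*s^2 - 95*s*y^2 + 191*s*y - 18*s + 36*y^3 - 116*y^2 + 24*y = -24*s^3 - 62*s^2 - 30*s + 36*y^3 + y^2*(-95*s - 89) + y*(83*s^2 + 149*s + 36) - 4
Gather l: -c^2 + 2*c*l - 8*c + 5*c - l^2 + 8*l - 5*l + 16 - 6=-c^2 - 3*c - l^2 + l*(2*c + 3) + 10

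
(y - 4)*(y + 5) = y^2 + y - 20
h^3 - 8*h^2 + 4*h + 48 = (h - 6)*(h - 4)*(h + 2)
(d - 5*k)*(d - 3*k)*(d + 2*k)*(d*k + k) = d^4*k - 6*d^3*k^2 + d^3*k - d^2*k^3 - 6*d^2*k^2 + 30*d*k^4 - d*k^3 + 30*k^4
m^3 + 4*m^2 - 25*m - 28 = (m - 4)*(m + 1)*(m + 7)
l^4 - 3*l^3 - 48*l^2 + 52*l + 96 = (l - 8)*(l - 2)*(l + 1)*(l + 6)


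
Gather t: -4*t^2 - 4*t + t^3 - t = t^3 - 4*t^2 - 5*t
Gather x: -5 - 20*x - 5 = -20*x - 10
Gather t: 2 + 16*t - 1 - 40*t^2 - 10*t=-40*t^2 + 6*t + 1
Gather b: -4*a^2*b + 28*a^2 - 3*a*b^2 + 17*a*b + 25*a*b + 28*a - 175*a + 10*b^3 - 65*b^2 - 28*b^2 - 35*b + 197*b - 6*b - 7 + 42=28*a^2 - 147*a + 10*b^3 + b^2*(-3*a - 93) + b*(-4*a^2 + 42*a + 156) + 35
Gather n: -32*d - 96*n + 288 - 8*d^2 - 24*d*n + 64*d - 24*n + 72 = -8*d^2 + 32*d + n*(-24*d - 120) + 360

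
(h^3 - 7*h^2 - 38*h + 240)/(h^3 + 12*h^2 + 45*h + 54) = (h^2 - 13*h + 40)/(h^2 + 6*h + 9)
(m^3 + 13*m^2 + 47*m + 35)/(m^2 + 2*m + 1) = (m^2 + 12*m + 35)/(m + 1)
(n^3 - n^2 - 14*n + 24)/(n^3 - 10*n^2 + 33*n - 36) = (n^2 + 2*n - 8)/(n^2 - 7*n + 12)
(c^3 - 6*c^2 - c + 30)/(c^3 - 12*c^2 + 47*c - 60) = (c + 2)/(c - 4)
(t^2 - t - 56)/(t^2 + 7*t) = (t - 8)/t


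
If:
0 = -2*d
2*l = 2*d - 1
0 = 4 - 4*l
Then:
No Solution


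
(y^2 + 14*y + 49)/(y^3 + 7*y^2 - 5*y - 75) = (y^2 + 14*y + 49)/(y^3 + 7*y^2 - 5*y - 75)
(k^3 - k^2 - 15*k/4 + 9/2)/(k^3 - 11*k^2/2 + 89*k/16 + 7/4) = 4*(4*k^3 - 4*k^2 - 15*k + 18)/(16*k^3 - 88*k^2 + 89*k + 28)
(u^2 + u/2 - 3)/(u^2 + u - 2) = (u - 3/2)/(u - 1)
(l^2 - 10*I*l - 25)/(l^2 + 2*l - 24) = (l^2 - 10*I*l - 25)/(l^2 + 2*l - 24)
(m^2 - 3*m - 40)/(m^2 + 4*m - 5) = (m - 8)/(m - 1)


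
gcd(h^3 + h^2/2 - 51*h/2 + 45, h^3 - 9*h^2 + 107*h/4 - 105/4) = h^2 - 11*h/2 + 15/2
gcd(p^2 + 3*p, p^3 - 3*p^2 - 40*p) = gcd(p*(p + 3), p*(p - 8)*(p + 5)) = p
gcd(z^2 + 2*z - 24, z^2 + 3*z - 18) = z + 6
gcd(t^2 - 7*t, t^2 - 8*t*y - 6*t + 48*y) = 1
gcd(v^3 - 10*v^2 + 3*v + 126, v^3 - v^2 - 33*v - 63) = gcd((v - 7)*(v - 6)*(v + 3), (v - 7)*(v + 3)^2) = v^2 - 4*v - 21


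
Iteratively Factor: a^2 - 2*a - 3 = (a + 1)*(a - 3)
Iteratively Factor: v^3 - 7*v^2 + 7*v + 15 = (v - 5)*(v^2 - 2*v - 3) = (v - 5)*(v + 1)*(v - 3)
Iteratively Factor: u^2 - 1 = (u - 1)*(u + 1)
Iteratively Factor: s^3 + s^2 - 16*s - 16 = (s + 4)*(s^2 - 3*s - 4) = (s - 4)*(s + 4)*(s + 1)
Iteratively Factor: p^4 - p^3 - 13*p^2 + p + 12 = (p + 1)*(p^3 - 2*p^2 - 11*p + 12) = (p - 4)*(p + 1)*(p^2 + 2*p - 3) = (p - 4)*(p - 1)*(p + 1)*(p + 3)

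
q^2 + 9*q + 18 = (q + 3)*(q + 6)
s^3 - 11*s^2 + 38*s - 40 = (s - 5)*(s - 4)*(s - 2)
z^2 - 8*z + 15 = (z - 5)*(z - 3)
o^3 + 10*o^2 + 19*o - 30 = (o - 1)*(o + 5)*(o + 6)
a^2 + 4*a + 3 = (a + 1)*(a + 3)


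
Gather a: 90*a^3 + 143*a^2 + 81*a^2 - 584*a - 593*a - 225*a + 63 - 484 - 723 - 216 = 90*a^3 + 224*a^2 - 1402*a - 1360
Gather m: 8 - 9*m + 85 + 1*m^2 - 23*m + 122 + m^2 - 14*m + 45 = 2*m^2 - 46*m + 260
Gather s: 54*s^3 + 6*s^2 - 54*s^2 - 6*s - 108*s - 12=54*s^3 - 48*s^2 - 114*s - 12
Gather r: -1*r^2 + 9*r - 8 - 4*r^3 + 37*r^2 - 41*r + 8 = -4*r^3 + 36*r^2 - 32*r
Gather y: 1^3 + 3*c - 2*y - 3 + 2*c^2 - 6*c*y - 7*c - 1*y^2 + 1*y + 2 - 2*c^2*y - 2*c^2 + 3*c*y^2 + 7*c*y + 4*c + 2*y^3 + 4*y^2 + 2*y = 2*y^3 + y^2*(3*c + 3) + y*(-2*c^2 + c + 1)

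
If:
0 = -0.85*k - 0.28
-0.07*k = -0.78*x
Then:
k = -0.33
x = -0.03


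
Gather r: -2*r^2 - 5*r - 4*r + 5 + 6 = -2*r^2 - 9*r + 11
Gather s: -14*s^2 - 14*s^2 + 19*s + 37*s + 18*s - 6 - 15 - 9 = -28*s^2 + 74*s - 30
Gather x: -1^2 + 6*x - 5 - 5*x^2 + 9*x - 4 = -5*x^2 + 15*x - 10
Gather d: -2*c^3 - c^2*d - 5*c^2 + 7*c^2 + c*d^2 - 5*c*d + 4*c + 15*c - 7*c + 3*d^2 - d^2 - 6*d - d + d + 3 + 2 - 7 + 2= -2*c^3 + 2*c^2 + 12*c + d^2*(c + 2) + d*(-c^2 - 5*c - 6)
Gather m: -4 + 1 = -3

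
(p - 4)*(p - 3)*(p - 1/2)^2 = p^4 - 8*p^3 + 77*p^2/4 - 55*p/4 + 3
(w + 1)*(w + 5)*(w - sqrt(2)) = w^3 - sqrt(2)*w^2 + 6*w^2 - 6*sqrt(2)*w + 5*w - 5*sqrt(2)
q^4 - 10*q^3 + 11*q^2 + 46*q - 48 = (q - 8)*(q - 3)*(q - 1)*(q + 2)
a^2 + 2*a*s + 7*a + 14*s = (a + 7)*(a + 2*s)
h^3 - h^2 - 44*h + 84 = (h - 6)*(h - 2)*(h + 7)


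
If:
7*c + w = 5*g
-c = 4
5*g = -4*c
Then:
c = -4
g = 16/5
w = 44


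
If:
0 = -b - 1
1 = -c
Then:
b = -1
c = -1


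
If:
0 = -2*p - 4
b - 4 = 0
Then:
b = 4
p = -2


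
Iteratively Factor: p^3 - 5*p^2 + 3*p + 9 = (p - 3)*(p^2 - 2*p - 3) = (p - 3)*(p + 1)*(p - 3)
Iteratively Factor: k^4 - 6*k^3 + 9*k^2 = (k - 3)*(k^3 - 3*k^2) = k*(k - 3)*(k^2 - 3*k) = k^2*(k - 3)*(k - 3)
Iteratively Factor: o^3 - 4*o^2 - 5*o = (o + 1)*(o^2 - 5*o) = o*(o + 1)*(o - 5)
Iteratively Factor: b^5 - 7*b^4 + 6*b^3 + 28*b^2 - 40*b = (b - 2)*(b^4 - 5*b^3 - 4*b^2 + 20*b) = b*(b - 2)*(b^3 - 5*b^2 - 4*b + 20) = b*(b - 2)*(b + 2)*(b^2 - 7*b + 10) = b*(b - 2)^2*(b + 2)*(b - 5)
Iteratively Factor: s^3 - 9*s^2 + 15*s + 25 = (s - 5)*(s^2 - 4*s - 5) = (s - 5)^2*(s + 1)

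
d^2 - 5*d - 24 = (d - 8)*(d + 3)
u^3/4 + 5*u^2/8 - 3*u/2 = u*(u/4 + 1)*(u - 3/2)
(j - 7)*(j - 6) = j^2 - 13*j + 42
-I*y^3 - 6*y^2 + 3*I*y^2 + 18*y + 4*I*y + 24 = (y - 4)*(y - 6*I)*(-I*y - I)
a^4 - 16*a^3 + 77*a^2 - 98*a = a*(a - 7)^2*(a - 2)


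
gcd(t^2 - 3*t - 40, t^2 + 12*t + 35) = t + 5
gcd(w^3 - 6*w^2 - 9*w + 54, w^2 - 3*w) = w - 3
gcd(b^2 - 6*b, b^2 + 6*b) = b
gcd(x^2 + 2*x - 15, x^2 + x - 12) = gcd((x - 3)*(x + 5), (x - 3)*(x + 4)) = x - 3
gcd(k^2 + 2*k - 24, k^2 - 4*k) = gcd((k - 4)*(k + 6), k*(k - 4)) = k - 4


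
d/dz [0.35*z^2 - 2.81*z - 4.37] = 0.7*z - 2.81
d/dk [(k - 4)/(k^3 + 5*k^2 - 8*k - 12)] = (k^3 + 5*k^2 - 8*k - (k - 4)*(3*k^2 + 10*k - 8) - 12)/(k^3 + 5*k^2 - 8*k - 12)^2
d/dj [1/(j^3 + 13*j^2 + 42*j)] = (-3*j^2 - 26*j - 42)/(j^2*(j^2 + 13*j + 42)^2)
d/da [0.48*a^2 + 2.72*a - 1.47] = 0.96*a + 2.72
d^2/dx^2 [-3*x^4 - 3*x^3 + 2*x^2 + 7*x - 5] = -36*x^2 - 18*x + 4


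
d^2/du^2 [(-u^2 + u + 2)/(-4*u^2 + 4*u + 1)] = 14*(-12*u^2 + 12*u - 5)/(64*u^6 - 192*u^5 + 144*u^4 + 32*u^3 - 36*u^2 - 12*u - 1)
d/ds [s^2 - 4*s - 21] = 2*s - 4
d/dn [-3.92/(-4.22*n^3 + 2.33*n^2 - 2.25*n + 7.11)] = (-49.6272*n^2 + 18.2672*n - 8.82)/(4.22*n^3 - 2.33*n^2 + 2.25*n - 7.11)^2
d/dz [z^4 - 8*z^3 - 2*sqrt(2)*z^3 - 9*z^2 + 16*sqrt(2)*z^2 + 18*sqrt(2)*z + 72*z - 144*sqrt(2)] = 4*z^3 - 24*z^2 - 6*sqrt(2)*z^2 - 18*z + 32*sqrt(2)*z + 18*sqrt(2) + 72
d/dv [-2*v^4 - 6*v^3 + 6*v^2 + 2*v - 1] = -8*v^3 - 18*v^2 + 12*v + 2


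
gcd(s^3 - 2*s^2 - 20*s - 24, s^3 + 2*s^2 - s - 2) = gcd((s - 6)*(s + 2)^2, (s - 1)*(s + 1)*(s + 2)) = s + 2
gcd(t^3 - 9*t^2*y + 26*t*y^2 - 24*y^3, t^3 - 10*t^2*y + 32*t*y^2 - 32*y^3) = t^2 - 6*t*y + 8*y^2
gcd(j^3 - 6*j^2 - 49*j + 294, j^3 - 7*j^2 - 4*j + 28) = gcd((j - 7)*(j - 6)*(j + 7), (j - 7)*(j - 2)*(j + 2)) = j - 7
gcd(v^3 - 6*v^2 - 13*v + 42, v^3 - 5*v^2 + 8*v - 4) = v - 2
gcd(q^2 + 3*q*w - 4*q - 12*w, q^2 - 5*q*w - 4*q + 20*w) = q - 4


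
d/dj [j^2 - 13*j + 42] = 2*j - 13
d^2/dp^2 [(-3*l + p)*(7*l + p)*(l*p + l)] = 2*l*(4*l + 3*p + 1)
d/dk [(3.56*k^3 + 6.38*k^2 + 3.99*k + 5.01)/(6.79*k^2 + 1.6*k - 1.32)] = (24.1724*k^4 + 11.392*k^3 - 30.9817*k^2 - 84.879*k - 13.2828)/(46.1041*k^4 + 21.728*k^3 - 15.3656*k^2 - 4.224*k + 1.7424)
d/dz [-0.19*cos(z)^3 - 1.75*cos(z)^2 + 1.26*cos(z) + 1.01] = (0.57*cos(z)^2 + 3.5*cos(z) - 1.26)*sin(z)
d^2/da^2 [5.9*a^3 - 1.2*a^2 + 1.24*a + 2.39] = 35.4*a - 2.4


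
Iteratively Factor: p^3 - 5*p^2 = (p)*(p^2 - 5*p) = p*(p - 5)*(p)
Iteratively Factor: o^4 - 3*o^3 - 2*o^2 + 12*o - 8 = (o - 2)*(o^3 - o^2 - 4*o + 4) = (o - 2)*(o - 1)*(o^2 - 4) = (o - 2)*(o - 1)*(o + 2)*(o - 2)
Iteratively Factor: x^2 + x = (x)*(x + 1)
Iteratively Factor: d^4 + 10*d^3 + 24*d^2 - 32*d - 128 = (d - 2)*(d^3 + 12*d^2 + 48*d + 64) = (d - 2)*(d + 4)*(d^2 + 8*d + 16) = (d - 2)*(d + 4)^2*(d + 4)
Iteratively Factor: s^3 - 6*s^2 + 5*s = (s - 1)*(s^2 - 5*s) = (s - 5)*(s - 1)*(s)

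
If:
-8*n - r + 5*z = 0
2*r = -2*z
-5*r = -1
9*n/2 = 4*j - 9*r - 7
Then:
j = 65/32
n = -3/20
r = 1/5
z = -1/5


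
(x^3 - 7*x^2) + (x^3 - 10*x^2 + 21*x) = 2*x^3 - 17*x^2 + 21*x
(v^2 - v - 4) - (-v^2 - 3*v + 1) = 2*v^2 + 2*v - 5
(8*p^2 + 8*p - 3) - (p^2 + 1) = 7*p^2 + 8*p - 4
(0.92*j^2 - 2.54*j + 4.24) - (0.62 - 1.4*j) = 0.92*j^2 - 1.14*j + 3.62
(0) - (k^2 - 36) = 36 - k^2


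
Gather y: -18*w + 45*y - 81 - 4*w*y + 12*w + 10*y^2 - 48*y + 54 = -6*w + 10*y^2 + y*(-4*w - 3) - 27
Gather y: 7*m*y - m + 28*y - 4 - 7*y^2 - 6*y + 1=-m - 7*y^2 + y*(7*m + 22) - 3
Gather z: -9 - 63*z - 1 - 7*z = -70*z - 10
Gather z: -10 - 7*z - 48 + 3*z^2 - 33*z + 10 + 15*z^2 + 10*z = 18*z^2 - 30*z - 48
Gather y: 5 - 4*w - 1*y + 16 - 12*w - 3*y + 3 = -16*w - 4*y + 24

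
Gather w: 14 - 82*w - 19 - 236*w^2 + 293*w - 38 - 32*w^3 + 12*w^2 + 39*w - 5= -32*w^3 - 224*w^2 + 250*w - 48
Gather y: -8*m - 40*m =-48*m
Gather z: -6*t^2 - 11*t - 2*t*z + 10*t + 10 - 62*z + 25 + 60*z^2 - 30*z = -6*t^2 - t + 60*z^2 + z*(-2*t - 92) + 35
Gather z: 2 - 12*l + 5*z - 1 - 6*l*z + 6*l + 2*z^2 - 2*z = -6*l + 2*z^2 + z*(3 - 6*l) + 1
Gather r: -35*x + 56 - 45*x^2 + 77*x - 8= -45*x^2 + 42*x + 48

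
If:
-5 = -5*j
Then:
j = 1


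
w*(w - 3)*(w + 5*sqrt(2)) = w^3 - 3*w^2 + 5*sqrt(2)*w^2 - 15*sqrt(2)*w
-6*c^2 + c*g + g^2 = (-2*c + g)*(3*c + g)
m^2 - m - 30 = (m - 6)*(m + 5)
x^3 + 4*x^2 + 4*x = x*(x + 2)^2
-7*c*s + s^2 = s*(-7*c + s)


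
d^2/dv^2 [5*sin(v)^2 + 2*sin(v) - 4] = -2*sin(v) + 10*cos(2*v)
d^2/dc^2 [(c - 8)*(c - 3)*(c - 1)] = 6*c - 24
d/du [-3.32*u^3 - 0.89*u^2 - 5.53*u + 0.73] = -9.96*u^2 - 1.78*u - 5.53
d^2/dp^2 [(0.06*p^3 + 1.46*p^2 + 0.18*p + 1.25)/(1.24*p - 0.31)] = (0.184512*p^3 - 0.138383999999997*p^2 + 0.0345959999999998*p + 4.262996)/(1.906624*p^3 - 1.429968*p^2 + 0.357492*p - 0.029791)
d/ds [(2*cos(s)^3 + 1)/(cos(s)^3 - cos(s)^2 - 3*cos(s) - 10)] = (-(3*sin(s)^2 + 2*cos(s))*(2*cos(s)^3 + 1) + 6*(-cos(s)^3 + cos(s)^2 + 3*cos(s) + 10)*cos(s)^2)*sin(s)/(-cos(s)^3 + cos(s)^2 + 3*cos(s) + 10)^2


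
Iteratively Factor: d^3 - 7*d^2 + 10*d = (d - 5)*(d^2 - 2*d) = (d - 5)*(d - 2)*(d)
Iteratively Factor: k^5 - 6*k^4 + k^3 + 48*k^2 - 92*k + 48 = (k - 2)*(k^4 - 4*k^3 - 7*k^2 + 34*k - 24) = (k - 4)*(k - 2)*(k^3 - 7*k + 6) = (k - 4)*(k - 2)*(k + 3)*(k^2 - 3*k + 2) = (k - 4)*(k - 2)^2*(k + 3)*(k - 1)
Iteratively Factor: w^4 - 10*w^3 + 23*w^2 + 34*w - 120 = (w - 3)*(w^3 - 7*w^2 + 2*w + 40) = (w - 4)*(w - 3)*(w^2 - 3*w - 10) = (w - 4)*(w - 3)*(w + 2)*(w - 5)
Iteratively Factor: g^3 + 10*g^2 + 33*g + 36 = (g + 3)*(g^2 + 7*g + 12) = (g + 3)^2*(g + 4)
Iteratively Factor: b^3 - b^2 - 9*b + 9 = (b - 3)*(b^2 + 2*b - 3) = (b - 3)*(b + 3)*(b - 1)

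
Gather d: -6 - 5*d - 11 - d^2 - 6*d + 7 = -d^2 - 11*d - 10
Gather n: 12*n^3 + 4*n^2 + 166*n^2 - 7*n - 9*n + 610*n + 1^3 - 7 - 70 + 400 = 12*n^3 + 170*n^2 + 594*n + 324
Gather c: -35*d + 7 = 7 - 35*d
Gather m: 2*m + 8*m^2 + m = 8*m^2 + 3*m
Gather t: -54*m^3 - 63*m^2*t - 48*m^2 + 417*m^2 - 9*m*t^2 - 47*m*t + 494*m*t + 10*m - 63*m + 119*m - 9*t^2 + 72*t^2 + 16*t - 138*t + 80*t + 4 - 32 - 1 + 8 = -54*m^3 + 369*m^2 + 66*m + t^2*(63 - 9*m) + t*(-63*m^2 + 447*m - 42) - 21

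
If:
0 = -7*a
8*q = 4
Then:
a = 0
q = 1/2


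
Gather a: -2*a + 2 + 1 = 3 - 2*a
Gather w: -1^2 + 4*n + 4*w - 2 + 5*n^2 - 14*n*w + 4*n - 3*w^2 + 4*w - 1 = 5*n^2 + 8*n - 3*w^2 + w*(8 - 14*n) - 4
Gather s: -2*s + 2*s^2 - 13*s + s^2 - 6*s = 3*s^2 - 21*s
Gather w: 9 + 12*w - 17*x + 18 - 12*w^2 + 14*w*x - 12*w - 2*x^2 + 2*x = -12*w^2 + 14*w*x - 2*x^2 - 15*x + 27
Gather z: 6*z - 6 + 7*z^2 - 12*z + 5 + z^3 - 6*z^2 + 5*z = z^3 + z^2 - z - 1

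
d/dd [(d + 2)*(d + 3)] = 2*d + 5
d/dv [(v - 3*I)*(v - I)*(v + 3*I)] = 3*v^2 - 2*I*v + 9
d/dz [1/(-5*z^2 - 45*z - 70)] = (2*z + 9)/(5*(z^2 + 9*z + 14)^2)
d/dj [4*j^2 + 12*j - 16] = 8*j + 12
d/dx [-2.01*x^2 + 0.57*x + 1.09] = 0.57 - 4.02*x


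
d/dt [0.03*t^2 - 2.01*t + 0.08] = 0.06*t - 2.01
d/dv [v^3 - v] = 3*v^2 - 1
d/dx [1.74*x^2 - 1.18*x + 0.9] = 3.48*x - 1.18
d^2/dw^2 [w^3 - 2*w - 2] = 6*w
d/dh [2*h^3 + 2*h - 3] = 6*h^2 + 2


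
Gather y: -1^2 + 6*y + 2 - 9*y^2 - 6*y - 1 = -9*y^2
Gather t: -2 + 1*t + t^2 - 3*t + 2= t^2 - 2*t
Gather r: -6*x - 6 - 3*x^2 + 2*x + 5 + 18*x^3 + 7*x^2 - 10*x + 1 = 18*x^3 + 4*x^2 - 14*x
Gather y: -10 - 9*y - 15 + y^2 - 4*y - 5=y^2 - 13*y - 30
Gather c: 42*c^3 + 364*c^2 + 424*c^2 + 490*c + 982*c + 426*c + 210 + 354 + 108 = 42*c^3 + 788*c^2 + 1898*c + 672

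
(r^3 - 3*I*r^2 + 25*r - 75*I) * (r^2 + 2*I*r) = r^5 - I*r^4 + 31*r^3 - 25*I*r^2 + 150*r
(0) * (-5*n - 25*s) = 0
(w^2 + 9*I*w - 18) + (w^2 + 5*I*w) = 2*w^2 + 14*I*w - 18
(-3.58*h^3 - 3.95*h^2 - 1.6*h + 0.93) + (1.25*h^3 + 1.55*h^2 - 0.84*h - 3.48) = -2.33*h^3 - 2.4*h^2 - 2.44*h - 2.55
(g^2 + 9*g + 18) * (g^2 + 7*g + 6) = g^4 + 16*g^3 + 87*g^2 + 180*g + 108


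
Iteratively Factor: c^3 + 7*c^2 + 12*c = (c)*(c^2 + 7*c + 12) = c*(c + 4)*(c + 3)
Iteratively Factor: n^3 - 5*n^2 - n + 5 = (n + 1)*(n^2 - 6*n + 5) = (n - 1)*(n + 1)*(n - 5)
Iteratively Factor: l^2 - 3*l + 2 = (l - 1)*(l - 2)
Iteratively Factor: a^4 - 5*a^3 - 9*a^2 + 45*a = (a)*(a^3 - 5*a^2 - 9*a + 45) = a*(a + 3)*(a^2 - 8*a + 15) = a*(a - 3)*(a + 3)*(a - 5)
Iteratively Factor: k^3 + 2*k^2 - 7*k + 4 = (k - 1)*(k^2 + 3*k - 4) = (k - 1)*(k + 4)*(k - 1)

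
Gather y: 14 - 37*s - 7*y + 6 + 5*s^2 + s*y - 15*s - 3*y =5*s^2 - 52*s + y*(s - 10) + 20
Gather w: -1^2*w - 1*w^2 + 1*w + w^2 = 0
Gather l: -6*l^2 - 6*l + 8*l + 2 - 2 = -6*l^2 + 2*l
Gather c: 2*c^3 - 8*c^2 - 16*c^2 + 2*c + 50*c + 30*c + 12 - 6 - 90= 2*c^3 - 24*c^2 + 82*c - 84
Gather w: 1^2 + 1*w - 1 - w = 0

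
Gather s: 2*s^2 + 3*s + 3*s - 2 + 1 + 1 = 2*s^2 + 6*s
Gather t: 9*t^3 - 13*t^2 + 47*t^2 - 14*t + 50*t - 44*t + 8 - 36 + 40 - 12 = 9*t^3 + 34*t^2 - 8*t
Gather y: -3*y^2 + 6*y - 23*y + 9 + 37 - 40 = -3*y^2 - 17*y + 6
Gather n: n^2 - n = n^2 - n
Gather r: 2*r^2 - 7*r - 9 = 2*r^2 - 7*r - 9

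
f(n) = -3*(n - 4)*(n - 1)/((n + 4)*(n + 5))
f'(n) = 3*(n - 4)*(n - 1)/((n + 4)*(n + 5)^2) + 3*(n - 4)*(n - 1)/((n + 4)^2*(n + 5)) - 3*(n - 4)/((n + 4)*(n + 5)) - 3*(n - 1)/((n + 4)*(n + 5))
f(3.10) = 0.10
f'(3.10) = -0.09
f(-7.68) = -30.84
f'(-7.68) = -13.69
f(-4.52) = 565.27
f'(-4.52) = -259.34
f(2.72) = 0.13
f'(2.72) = -0.06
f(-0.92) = -2.26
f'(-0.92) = 2.92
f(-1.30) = -3.66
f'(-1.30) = 4.63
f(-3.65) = -225.86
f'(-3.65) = 890.70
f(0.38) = -0.29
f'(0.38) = 0.66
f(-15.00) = -8.29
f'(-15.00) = -0.63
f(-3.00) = -42.00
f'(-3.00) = 79.50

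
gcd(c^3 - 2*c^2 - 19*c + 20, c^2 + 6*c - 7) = c - 1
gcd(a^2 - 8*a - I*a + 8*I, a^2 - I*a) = a - I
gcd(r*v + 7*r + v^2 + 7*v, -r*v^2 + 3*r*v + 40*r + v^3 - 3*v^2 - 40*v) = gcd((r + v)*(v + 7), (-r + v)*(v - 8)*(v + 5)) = 1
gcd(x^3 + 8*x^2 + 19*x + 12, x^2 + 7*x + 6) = x + 1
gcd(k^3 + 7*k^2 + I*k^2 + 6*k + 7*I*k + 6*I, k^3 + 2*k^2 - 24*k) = k + 6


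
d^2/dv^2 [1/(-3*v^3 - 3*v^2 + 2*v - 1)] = 2*(3*(3*v + 1)*(3*v^3 + 3*v^2 - 2*v + 1) - (9*v^2 + 6*v - 2)^2)/(3*v^3 + 3*v^2 - 2*v + 1)^3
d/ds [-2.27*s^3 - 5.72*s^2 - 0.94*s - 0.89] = -6.81*s^2 - 11.44*s - 0.94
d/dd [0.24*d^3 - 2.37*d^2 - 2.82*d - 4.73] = 0.72*d^2 - 4.74*d - 2.82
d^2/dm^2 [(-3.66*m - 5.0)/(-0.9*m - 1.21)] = (8.88178419700125e-16*m + 0.128520000000002)/(0.9*m + 1.21)^3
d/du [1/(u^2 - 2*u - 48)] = 2*(1 - u)/(-u^2 + 2*u + 48)^2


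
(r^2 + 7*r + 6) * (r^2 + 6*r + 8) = r^4 + 13*r^3 + 56*r^2 + 92*r + 48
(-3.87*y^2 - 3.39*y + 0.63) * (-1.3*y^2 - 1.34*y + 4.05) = 5.031*y^4 + 9.5928*y^3 - 11.9499*y^2 - 14.5737*y + 2.5515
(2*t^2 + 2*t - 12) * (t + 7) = 2*t^3 + 16*t^2 + 2*t - 84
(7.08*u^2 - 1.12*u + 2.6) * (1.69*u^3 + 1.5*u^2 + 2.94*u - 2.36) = 11.9652*u^5 + 8.7272*u^4 + 23.5292*u^3 - 16.1016*u^2 + 10.2872*u - 6.136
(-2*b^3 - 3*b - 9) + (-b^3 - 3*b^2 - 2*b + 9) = -3*b^3 - 3*b^2 - 5*b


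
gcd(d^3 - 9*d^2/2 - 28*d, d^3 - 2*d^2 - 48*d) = d^2 - 8*d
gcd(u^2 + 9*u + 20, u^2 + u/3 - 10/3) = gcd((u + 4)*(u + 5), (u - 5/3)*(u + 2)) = 1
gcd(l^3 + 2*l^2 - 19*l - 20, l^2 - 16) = l - 4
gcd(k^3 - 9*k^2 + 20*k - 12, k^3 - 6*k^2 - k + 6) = k^2 - 7*k + 6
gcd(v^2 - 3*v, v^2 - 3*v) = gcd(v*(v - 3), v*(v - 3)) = v^2 - 3*v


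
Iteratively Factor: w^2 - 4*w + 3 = (w - 1)*(w - 3)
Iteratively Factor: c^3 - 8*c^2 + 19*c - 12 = (c - 1)*(c^2 - 7*c + 12) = (c - 4)*(c - 1)*(c - 3)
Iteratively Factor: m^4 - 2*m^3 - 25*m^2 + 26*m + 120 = (m - 3)*(m^3 + m^2 - 22*m - 40) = (m - 3)*(m + 2)*(m^2 - m - 20) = (m - 3)*(m + 2)*(m + 4)*(m - 5)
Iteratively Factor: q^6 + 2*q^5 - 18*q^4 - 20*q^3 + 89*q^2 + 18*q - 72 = (q - 3)*(q^5 + 5*q^4 - 3*q^3 - 29*q^2 + 2*q + 24) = (q - 3)*(q + 3)*(q^4 + 2*q^3 - 9*q^2 - 2*q + 8) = (q - 3)*(q - 1)*(q + 3)*(q^3 + 3*q^2 - 6*q - 8) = (q - 3)*(q - 2)*(q - 1)*(q + 3)*(q^2 + 5*q + 4) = (q - 3)*(q - 2)*(q - 1)*(q + 1)*(q + 3)*(q + 4)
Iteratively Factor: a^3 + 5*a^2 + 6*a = (a + 2)*(a^2 + 3*a) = (a + 2)*(a + 3)*(a)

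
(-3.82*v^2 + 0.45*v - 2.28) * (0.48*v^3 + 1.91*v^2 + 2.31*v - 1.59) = -1.8336*v^5 - 7.0802*v^4 - 9.0591*v^3 + 2.7585*v^2 - 5.9823*v + 3.6252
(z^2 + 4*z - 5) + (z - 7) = z^2 + 5*z - 12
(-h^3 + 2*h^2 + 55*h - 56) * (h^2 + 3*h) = -h^5 - h^4 + 61*h^3 + 109*h^2 - 168*h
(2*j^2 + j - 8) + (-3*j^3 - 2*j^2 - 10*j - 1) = -3*j^3 - 9*j - 9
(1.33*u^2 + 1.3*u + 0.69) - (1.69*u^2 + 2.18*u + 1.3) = -0.36*u^2 - 0.88*u - 0.61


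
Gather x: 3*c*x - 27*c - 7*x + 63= -27*c + x*(3*c - 7) + 63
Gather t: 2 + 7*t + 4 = 7*t + 6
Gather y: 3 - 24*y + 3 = 6 - 24*y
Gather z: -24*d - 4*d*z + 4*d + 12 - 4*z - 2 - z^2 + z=-20*d - z^2 + z*(-4*d - 3) + 10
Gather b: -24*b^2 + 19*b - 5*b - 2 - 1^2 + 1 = -24*b^2 + 14*b - 2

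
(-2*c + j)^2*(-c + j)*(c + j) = -4*c^4 + 4*c^3*j + 3*c^2*j^2 - 4*c*j^3 + j^4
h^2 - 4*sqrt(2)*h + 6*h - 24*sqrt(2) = (h + 6)*(h - 4*sqrt(2))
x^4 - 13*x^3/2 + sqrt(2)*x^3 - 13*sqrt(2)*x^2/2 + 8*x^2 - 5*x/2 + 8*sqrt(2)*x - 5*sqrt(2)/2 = (x - 5)*(x - 1)*(x - 1/2)*(x + sqrt(2))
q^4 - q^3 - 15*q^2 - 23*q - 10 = (q - 5)*(q + 1)^2*(q + 2)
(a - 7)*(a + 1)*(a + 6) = a^3 - 43*a - 42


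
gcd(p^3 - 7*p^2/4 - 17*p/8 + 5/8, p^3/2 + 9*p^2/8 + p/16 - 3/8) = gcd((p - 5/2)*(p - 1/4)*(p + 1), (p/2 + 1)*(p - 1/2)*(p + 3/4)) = 1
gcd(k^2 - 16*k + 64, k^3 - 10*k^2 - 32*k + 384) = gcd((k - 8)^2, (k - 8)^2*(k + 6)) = k^2 - 16*k + 64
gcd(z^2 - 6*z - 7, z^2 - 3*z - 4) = z + 1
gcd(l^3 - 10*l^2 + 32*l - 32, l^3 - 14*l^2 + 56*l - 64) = l^2 - 6*l + 8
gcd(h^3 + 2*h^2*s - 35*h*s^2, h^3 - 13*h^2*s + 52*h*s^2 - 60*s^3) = -h + 5*s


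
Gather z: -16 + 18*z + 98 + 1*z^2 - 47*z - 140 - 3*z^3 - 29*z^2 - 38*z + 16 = -3*z^3 - 28*z^2 - 67*z - 42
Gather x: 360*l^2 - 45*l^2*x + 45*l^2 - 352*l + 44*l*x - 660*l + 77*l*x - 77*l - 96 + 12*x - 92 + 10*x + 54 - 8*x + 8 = 405*l^2 - 1089*l + x*(-45*l^2 + 121*l + 14) - 126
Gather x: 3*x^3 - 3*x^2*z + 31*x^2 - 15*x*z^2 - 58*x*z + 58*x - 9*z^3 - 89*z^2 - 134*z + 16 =3*x^3 + x^2*(31 - 3*z) + x*(-15*z^2 - 58*z + 58) - 9*z^3 - 89*z^2 - 134*z + 16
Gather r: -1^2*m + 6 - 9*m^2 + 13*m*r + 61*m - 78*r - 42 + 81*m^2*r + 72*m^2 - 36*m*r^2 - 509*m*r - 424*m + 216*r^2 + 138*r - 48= 63*m^2 - 364*m + r^2*(216 - 36*m) + r*(81*m^2 - 496*m + 60) - 84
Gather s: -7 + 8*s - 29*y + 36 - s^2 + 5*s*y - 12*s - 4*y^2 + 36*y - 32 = -s^2 + s*(5*y - 4) - 4*y^2 + 7*y - 3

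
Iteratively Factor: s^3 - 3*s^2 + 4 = (s + 1)*(s^2 - 4*s + 4) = (s - 2)*(s + 1)*(s - 2)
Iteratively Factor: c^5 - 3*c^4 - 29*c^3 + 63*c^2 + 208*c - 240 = (c - 4)*(c^4 + c^3 - 25*c^2 - 37*c + 60) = (c - 5)*(c - 4)*(c^3 + 6*c^2 + 5*c - 12) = (c - 5)*(c - 4)*(c + 3)*(c^2 + 3*c - 4) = (c - 5)*(c - 4)*(c - 1)*(c + 3)*(c + 4)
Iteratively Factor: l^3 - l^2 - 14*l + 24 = (l - 3)*(l^2 + 2*l - 8) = (l - 3)*(l + 4)*(l - 2)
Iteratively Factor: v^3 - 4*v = (v)*(v^2 - 4) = v*(v + 2)*(v - 2)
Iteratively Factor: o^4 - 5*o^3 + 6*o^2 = (o - 3)*(o^3 - 2*o^2) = (o - 3)*(o - 2)*(o^2) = o*(o - 3)*(o - 2)*(o)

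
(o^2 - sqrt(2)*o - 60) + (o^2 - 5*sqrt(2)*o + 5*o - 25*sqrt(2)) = 2*o^2 - 6*sqrt(2)*o + 5*o - 60 - 25*sqrt(2)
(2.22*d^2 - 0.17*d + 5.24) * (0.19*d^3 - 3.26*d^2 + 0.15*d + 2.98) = 0.4218*d^5 - 7.2695*d^4 + 1.8828*d^3 - 10.4923*d^2 + 0.2794*d + 15.6152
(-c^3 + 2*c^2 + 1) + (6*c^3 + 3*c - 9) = 5*c^3 + 2*c^2 + 3*c - 8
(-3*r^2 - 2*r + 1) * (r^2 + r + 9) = -3*r^4 - 5*r^3 - 28*r^2 - 17*r + 9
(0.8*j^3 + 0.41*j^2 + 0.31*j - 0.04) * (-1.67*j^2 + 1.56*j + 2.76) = -1.336*j^5 + 0.5633*j^4 + 2.3299*j^3 + 1.682*j^2 + 0.7932*j - 0.1104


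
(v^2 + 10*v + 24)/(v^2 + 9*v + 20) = (v + 6)/(v + 5)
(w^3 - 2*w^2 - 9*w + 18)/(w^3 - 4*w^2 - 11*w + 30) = (w - 3)/(w - 5)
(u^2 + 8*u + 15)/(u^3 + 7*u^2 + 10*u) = (u + 3)/(u*(u + 2))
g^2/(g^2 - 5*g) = g/(g - 5)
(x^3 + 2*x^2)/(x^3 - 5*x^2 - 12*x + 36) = x^2*(x + 2)/(x^3 - 5*x^2 - 12*x + 36)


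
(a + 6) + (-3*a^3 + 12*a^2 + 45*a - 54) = -3*a^3 + 12*a^2 + 46*a - 48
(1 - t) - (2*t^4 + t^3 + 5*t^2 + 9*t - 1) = -2*t^4 - t^3 - 5*t^2 - 10*t + 2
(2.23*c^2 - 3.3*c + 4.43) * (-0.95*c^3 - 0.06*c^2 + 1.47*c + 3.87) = -2.1185*c^5 + 3.0012*c^4 - 0.7324*c^3 + 3.5133*c^2 - 6.2589*c + 17.1441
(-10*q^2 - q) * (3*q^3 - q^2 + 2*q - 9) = -30*q^5 + 7*q^4 - 19*q^3 + 88*q^2 + 9*q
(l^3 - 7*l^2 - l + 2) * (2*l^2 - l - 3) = 2*l^5 - 15*l^4 + 2*l^3 + 26*l^2 + l - 6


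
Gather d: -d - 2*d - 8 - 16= -3*d - 24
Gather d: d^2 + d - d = d^2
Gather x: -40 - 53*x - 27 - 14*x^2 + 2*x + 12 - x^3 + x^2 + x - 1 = -x^3 - 13*x^2 - 50*x - 56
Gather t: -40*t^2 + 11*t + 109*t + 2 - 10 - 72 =-40*t^2 + 120*t - 80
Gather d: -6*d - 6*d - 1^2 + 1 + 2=2 - 12*d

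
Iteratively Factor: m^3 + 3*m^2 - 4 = (m + 2)*(m^2 + m - 2) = (m - 1)*(m + 2)*(m + 2)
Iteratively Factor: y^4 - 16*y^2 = (y)*(y^3 - 16*y) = y^2*(y^2 - 16) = y^2*(y + 4)*(y - 4)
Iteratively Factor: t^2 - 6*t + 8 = (t - 2)*(t - 4)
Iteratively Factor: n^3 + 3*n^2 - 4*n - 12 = (n + 2)*(n^2 + n - 6) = (n - 2)*(n + 2)*(n + 3)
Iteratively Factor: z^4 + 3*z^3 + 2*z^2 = (z)*(z^3 + 3*z^2 + 2*z) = z*(z + 1)*(z^2 + 2*z) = z*(z + 1)*(z + 2)*(z)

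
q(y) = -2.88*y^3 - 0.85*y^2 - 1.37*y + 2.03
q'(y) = -8.64*y^2 - 1.7*y - 1.37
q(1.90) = -23.40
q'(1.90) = -35.79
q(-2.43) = 41.66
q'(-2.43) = -48.26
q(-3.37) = 107.22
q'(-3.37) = -93.76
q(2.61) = -58.54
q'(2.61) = -64.66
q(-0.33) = 2.49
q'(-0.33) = -1.75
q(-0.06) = 2.11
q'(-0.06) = -1.30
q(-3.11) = 84.70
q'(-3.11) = -79.65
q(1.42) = -9.88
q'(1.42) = -21.21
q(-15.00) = 9551.33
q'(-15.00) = -1919.87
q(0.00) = 2.03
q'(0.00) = -1.37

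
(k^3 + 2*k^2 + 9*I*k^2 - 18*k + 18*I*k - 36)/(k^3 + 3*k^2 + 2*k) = (k^2 + 9*I*k - 18)/(k*(k + 1))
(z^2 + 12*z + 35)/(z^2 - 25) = (z + 7)/(z - 5)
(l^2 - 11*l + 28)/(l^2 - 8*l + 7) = (l - 4)/(l - 1)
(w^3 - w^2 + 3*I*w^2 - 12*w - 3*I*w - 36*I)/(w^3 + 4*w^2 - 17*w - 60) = (w + 3*I)/(w + 5)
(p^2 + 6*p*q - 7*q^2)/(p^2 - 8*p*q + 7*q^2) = (p + 7*q)/(p - 7*q)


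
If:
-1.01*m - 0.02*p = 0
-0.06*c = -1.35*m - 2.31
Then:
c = 38.5 - 0.445544554455446*p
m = -0.0198019801980198*p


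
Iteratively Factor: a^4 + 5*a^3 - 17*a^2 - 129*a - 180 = (a + 3)*(a^3 + 2*a^2 - 23*a - 60) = (a - 5)*(a + 3)*(a^2 + 7*a + 12) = (a - 5)*(a + 3)^2*(a + 4)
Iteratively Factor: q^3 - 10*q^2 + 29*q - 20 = (q - 4)*(q^2 - 6*q + 5) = (q - 5)*(q - 4)*(q - 1)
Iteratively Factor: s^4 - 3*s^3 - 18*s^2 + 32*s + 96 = (s + 2)*(s^3 - 5*s^2 - 8*s + 48) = (s + 2)*(s + 3)*(s^2 - 8*s + 16) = (s - 4)*(s + 2)*(s + 3)*(s - 4)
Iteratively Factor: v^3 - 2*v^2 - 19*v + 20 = (v - 5)*(v^2 + 3*v - 4) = (v - 5)*(v + 4)*(v - 1)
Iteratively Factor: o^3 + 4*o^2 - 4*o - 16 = (o + 2)*(o^2 + 2*o - 8) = (o + 2)*(o + 4)*(o - 2)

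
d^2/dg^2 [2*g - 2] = 0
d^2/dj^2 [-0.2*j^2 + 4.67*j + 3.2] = -0.400000000000000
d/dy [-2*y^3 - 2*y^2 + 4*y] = -6*y^2 - 4*y + 4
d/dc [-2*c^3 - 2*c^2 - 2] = 2*c*(-3*c - 2)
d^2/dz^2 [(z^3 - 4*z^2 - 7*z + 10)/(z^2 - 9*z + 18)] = 40*(z^3 - 12*z^2 + 54*z - 90)/(z^6 - 27*z^5 + 297*z^4 - 1701*z^3 + 5346*z^2 - 8748*z + 5832)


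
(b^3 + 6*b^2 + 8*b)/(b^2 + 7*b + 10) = b*(b + 4)/(b + 5)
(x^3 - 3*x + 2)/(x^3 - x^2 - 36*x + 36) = (x^2 + x - 2)/(x^2 - 36)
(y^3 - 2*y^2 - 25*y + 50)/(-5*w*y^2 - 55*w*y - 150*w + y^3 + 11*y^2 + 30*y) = (y^2 - 7*y + 10)/(-5*w*y - 30*w + y^2 + 6*y)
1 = 1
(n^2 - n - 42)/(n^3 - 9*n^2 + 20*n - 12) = (n^2 - n - 42)/(n^3 - 9*n^2 + 20*n - 12)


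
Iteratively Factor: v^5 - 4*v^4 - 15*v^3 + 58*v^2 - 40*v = (v + 4)*(v^4 - 8*v^3 + 17*v^2 - 10*v) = v*(v + 4)*(v^3 - 8*v^2 + 17*v - 10) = v*(v - 1)*(v + 4)*(v^2 - 7*v + 10) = v*(v - 2)*(v - 1)*(v + 4)*(v - 5)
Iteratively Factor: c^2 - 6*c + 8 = (c - 4)*(c - 2)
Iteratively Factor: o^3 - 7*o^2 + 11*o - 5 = (o - 5)*(o^2 - 2*o + 1) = (o - 5)*(o - 1)*(o - 1)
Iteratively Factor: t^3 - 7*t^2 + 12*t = (t)*(t^2 - 7*t + 12) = t*(t - 4)*(t - 3)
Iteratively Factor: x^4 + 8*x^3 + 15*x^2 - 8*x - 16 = (x + 1)*(x^3 + 7*x^2 + 8*x - 16) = (x - 1)*(x + 1)*(x^2 + 8*x + 16) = (x - 1)*(x + 1)*(x + 4)*(x + 4)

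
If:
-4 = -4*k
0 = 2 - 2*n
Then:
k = 1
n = 1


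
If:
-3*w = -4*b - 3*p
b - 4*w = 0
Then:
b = 4*w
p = -13*w/3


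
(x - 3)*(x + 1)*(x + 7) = x^3 + 5*x^2 - 17*x - 21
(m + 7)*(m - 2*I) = m^2 + 7*m - 2*I*m - 14*I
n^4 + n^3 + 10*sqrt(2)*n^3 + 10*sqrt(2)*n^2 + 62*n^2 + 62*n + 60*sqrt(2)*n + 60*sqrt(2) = (n + 1)*(n + 2*sqrt(2))*(n + 3*sqrt(2))*(n + 5*sqrt(2))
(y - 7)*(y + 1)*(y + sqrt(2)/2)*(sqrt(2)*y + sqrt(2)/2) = sqrt(2)*y^4 - 11*sqrt(2)*y^3/2 + y^3 - 10*sqrt(2)*y^2 - 11*y^2/2 - 10*y - 7*sqrt(2)*y/2 - 7/2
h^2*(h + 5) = h^3 + 5*h^2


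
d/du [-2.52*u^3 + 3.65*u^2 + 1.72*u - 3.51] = -7.56*u^2 + 7.3*u + 1.72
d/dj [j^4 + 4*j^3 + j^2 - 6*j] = 4*j^3 + 12*j^2 + 2*j - 6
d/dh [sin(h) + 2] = cos(h)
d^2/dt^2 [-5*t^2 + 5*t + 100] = -10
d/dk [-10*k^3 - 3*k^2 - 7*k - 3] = -30*k^2 - 6*k - 7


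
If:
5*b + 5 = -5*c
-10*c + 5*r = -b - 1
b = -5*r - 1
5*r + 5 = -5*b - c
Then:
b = -1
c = 0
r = 0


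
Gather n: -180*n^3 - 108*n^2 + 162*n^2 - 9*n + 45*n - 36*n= -180*n^3 + 54*n^2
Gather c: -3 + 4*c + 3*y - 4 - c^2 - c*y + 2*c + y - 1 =-c^2 + c*(6 - y) + 4*y - 8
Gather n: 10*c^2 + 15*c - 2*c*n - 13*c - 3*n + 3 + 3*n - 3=10*c^2 - 2*c*n + 2*c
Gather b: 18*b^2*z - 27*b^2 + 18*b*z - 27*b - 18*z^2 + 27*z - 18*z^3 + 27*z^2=b^2*(18*z - 27) + b*(18*z - 27) - 18*z^3 + 9*z^2 + 27*z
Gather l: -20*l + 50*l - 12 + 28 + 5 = 30*l + 21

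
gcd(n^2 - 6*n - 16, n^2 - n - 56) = n - 8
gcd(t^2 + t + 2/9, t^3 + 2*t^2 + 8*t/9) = t + 2/3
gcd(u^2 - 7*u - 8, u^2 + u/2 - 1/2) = u + 1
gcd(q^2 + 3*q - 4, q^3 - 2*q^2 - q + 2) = q - 1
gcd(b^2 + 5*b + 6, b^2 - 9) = b + 3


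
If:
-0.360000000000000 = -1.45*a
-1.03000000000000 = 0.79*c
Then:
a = 0.25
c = -1.30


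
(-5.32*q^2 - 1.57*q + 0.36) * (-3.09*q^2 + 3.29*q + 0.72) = 16.4388*q^4 - 12.6515*q^3 - 10.1081*q^2 + 0.0539999999999998*q + 0.2592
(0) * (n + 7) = 0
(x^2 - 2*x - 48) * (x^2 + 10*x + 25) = x^4 + 8*x^3 - 43*x^2 - 530*x - 1200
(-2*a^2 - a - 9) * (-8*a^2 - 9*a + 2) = 16*a^4 + 26*a^3 + 77*a^2 + 79*a - 18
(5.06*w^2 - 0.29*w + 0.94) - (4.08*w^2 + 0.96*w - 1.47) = 0.98*w^2 - 1.25*w + 2.41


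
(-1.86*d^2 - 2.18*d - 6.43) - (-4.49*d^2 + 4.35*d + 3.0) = 2.63*d^2 - 6.53*d - 9.43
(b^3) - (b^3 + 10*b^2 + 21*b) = -10*b^2 - 21*b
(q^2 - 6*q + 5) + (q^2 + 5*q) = 2*q^2 - q + 5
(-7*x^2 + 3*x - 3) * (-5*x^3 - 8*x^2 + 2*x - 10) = 35*x^5 + 41*x^4 - 23*x^3 + 100*x^2 - 36*x + 30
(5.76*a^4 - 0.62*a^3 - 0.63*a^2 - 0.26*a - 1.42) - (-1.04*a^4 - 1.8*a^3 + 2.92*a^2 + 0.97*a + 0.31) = 6.8*a^4 + 1.18*a^3 - 3.55*a^2 - 1.23*a - 1.73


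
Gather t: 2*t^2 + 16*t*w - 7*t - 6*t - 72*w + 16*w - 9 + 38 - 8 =2*t^2 + t*(16*w - 13) - 56*w + 21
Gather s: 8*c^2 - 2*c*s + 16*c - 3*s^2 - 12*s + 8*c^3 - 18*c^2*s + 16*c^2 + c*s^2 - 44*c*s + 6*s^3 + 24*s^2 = 8*c^3 + 24*c^2 + 16*c + 6*s^3 + s^2*(c + 21) + s*(-18*c^2 - 46*c - 12)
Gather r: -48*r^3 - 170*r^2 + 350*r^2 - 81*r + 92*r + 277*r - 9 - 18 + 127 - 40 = -48*r^3 + 180*r^2 + 288*r + 60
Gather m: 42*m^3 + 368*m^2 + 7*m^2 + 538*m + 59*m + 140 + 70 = 42*m^3 + 375*m^2 + 597*m + 210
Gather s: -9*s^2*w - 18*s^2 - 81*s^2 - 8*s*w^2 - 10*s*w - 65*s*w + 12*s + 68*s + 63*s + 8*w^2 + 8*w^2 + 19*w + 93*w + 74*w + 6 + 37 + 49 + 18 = s^2*(-9*w - 99) + s*(-8*w^2 - 75*w + 143) + 16*w^2 + 186*w + 110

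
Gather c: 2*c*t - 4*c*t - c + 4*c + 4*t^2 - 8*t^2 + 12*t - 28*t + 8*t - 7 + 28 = c*(3 - 2*t) - 4*t^2 - 8*t + 21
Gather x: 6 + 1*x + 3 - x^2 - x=9 - x^2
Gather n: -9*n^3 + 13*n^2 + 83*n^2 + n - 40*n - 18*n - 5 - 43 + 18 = -9*n^3 + 96*n^2 - 57*n - 30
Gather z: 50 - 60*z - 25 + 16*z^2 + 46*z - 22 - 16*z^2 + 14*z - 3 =0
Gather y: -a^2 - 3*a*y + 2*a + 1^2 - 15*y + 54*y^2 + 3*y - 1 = -a^2 + 2*a + 54*y^2 + y*(-3*a - 12)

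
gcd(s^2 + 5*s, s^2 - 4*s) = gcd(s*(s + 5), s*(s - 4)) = s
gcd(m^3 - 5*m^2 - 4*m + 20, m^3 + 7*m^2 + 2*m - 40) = m - 2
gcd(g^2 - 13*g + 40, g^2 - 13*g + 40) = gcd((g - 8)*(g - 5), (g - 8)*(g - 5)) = g^2 - 13*g + 40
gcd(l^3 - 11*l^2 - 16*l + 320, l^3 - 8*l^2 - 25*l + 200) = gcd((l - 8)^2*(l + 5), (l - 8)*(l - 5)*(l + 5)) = l^2 - 3*l - 40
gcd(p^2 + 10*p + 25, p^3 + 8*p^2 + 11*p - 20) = p + 5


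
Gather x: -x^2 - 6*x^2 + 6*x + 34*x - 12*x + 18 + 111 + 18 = -7*x^2 + 28*x + 147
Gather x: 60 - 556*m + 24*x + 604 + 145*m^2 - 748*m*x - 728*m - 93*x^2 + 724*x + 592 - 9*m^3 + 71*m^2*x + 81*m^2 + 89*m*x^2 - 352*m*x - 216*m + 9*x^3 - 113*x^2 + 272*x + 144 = -9*m^3 + 226*m^2 - 1500*m + 9*x^3 + x^2*(89*m - 206) + x*(71*m^2 - 1100*m + 1020) + 1400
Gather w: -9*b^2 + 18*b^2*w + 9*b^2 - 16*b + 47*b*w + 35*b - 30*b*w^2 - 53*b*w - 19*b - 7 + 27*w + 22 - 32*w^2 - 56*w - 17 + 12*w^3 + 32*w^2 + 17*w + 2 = -30*b*w^2 + 12*w^3 + w*(18*b^2 - 6*b - 12)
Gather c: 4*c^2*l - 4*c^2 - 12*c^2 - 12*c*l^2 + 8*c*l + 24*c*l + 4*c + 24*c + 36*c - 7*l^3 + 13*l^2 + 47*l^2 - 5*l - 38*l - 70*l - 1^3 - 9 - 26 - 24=c^2*(4*l - 16) + c*(-12*l^2 + 32*l + 64) - 7*l^3 + 60*l^2 - 113*l - 60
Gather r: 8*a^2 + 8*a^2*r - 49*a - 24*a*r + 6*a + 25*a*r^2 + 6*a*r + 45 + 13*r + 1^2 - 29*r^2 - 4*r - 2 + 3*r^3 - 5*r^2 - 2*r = 8*a^2 - 43*a + 3*r^3 + r^2*(25*a - 34) + r*(8*a^2 - 18*a + 7) + 44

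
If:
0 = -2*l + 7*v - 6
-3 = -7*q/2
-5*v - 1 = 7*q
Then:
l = -79/10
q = 6/7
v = -7/5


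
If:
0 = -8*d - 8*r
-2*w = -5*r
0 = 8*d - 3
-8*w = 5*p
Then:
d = 3/8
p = 3/2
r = -3/8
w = -15/16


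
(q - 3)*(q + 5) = q^2 + 2*q - 15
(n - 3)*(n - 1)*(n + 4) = n^3 - 13*n + 12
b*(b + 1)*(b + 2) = b^3 + 3*b^2 + 2*b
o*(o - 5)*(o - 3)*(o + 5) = o^4 - 3*o^3 - 25*o^2 + 75*o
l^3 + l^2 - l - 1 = (l - 1)*(l + 1)^2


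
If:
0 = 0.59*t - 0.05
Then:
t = 0.08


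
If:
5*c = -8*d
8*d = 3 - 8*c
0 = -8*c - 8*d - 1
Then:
No Solution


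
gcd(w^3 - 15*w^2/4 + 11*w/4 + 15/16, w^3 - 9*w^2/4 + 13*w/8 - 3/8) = 1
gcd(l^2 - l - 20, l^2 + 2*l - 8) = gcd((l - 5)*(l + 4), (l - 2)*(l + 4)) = l + 4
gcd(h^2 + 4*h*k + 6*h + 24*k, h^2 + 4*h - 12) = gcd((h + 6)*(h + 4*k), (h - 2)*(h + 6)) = h + 6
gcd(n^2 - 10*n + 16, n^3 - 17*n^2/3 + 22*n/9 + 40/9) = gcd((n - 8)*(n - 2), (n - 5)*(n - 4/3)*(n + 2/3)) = 1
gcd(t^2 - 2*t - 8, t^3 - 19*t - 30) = t + 2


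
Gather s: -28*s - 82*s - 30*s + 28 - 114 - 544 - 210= -140*s - 840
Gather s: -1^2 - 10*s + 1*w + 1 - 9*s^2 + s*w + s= -9*s^2 + s*(w - 9) + w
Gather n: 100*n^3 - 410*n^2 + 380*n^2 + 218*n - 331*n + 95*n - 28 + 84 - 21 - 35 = 100*n^3 - 30*n^2 - 18*n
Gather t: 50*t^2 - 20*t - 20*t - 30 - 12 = 50*t^2 - 40*t - 42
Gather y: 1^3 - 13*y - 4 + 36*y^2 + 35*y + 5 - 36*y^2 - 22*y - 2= 0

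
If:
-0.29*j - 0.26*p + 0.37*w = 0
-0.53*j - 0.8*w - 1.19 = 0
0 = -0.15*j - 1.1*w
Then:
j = -2.83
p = 3.70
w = 0.39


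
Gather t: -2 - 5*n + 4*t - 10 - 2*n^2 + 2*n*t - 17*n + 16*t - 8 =-2*n^2 - 22*n + t*(2*n + 20) - 20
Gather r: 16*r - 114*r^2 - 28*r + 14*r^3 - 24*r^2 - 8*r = 14*r^3 - 138*r^2 - 20*r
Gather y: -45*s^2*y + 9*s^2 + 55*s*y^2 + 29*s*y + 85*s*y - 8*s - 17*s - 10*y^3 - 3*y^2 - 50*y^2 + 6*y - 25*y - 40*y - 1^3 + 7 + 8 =9*s^2 - 25*s - 10*y^3 + y^2*(55*s - 53) + y*(-45*s^2 + 114*s - 59) + 14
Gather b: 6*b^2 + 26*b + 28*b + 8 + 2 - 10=6*b^2 + 54*b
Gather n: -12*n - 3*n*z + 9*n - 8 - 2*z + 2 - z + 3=n*(-3*z - 3) - 3*z - 3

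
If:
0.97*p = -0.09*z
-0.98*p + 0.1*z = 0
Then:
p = 0.00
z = 0.00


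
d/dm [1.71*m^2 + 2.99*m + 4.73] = 3.42*m + 2.99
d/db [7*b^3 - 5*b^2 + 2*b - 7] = 21*b^2 - 10*b + 2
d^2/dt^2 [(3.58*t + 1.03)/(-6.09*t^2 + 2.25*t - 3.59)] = (-(3.58*t + 1.03)*(12.18*t - 2.25)*(24.36*t - 4.5) + (130.8132*t - 3.5646)*(6.09*t^2 - 2.25*t + 3.59))/(6.09*t^2 - 2.25*t + 3.59)^3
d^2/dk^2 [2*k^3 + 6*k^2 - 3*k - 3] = 12*k + 12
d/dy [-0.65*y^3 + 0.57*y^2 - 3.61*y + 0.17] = -1.95*y^2 + 1.14*y - 3.61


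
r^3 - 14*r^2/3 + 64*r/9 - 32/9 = (r - 2)*(r - 4/3)^2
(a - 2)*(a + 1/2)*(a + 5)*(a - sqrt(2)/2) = a^4 - sqrt(2)*a^3/2 + 7*a^3/2 - 17*a^2/2 - 7*sqrt(2)*a^2/4 - 5*a + 17*sqrt(2)*a/4 + 5*sqrt(2)/2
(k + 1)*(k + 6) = k^2 + 7*k + 6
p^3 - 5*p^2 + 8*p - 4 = (p - 2)^2*(p - 1)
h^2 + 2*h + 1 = (h + 1)^2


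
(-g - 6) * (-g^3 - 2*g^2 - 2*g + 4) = g^4 + 8*g^3 + 14*g^2 + 8*g - 24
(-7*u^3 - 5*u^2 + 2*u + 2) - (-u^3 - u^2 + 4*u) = -6*u^3 - 4*u^2 - 2*u + 2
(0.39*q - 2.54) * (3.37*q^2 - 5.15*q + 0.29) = 1.3143*q^3 - 10.5683*q^2 + 13.1941*q - 0.7366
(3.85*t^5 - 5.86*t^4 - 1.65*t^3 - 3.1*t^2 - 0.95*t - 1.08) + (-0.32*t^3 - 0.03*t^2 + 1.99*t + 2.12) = 3.85*t^5 - 5.86*t^4 - 1.97*t^3 - 3.13*t^2 + 1.04*t + 1.04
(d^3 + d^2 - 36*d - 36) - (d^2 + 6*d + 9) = d^3 - 42*d - 45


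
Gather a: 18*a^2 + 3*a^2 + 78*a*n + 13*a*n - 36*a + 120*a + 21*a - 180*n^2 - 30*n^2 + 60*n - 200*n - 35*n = 21*a^2 + a*(91*n + 105) - 210*n^2 - 175*n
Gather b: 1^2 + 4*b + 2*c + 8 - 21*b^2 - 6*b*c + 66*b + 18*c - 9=-21*b^2 + b*(70 - 6*c) + 20*c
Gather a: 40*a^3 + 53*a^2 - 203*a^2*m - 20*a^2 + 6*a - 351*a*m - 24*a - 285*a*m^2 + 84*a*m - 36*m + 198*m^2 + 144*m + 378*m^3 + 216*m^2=40*a^3 + a^2*(33 - 203*m) + a*(-285*m^2 - 267*m - 18) + 378*m^3 + 414*m^2 + 108*m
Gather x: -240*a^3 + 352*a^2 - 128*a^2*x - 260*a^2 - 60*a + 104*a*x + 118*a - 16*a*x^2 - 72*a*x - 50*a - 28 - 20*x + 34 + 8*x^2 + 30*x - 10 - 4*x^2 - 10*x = -240*a^3 + 92*a^2 + 8*a + x^2*(4 - 16*a) + x*(-128*a^2 + 32*a) - 4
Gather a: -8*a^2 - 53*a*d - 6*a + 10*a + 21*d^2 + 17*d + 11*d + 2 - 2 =-8*a^2 + a*(4 - 53*d) + 21*d^2 + 28*d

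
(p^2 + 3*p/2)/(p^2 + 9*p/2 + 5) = p*(2*p + 3)/(2*p^2 + 9*p + 10)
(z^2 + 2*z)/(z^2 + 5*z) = (z + 2)/(z + 5)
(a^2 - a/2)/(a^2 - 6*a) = (a - 1/2)/(a - 6)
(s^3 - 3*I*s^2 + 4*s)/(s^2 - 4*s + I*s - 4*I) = s*(s - 4*I)/(s - 4)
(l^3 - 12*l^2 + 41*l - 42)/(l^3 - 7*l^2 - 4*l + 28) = (l - 3)/(l + 2)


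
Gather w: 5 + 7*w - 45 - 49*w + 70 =30 - 42*w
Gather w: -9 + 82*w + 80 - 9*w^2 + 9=-9*w^2 + 82*w + 80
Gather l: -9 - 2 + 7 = -4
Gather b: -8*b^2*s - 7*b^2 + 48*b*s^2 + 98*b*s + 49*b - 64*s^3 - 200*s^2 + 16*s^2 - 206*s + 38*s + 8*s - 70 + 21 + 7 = b^2*(-8*s - 7) + b*(48*s^2 + 98*s + 49) - 64*s^3 - 184*s^2 - 160*s - 42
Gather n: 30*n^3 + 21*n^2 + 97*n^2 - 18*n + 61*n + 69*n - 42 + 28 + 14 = 30*n^3 + 118*n^2 + 112*n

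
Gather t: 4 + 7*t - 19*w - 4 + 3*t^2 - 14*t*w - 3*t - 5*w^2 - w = 3*t^2 + t*(4 - 14*w) - 5*w^2 - 20*w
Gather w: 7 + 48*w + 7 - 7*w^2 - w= -7*w^2 + 47*w + 14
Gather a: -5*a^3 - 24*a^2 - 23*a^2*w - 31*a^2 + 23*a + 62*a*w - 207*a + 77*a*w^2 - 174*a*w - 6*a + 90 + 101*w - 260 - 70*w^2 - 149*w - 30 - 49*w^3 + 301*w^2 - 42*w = -5*a^3 + a^2*(-23*w - 55) + a*(77*w^2 - 112*w - 190) - 49*w^3 + 231*w^2 - 90*w - 200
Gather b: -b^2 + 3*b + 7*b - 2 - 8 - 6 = -b^2 + 10*b - 16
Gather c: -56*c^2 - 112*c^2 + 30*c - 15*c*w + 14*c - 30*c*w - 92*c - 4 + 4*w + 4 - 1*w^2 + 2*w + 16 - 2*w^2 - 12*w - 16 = -168*c^2 + c*(-45*w - 48) - 3*w^2 - 6*w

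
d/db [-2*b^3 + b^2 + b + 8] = -6*b^2 + 2*b + 1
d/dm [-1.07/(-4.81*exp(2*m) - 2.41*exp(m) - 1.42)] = (-10.2934*exp(m) - 2.5787)*exp(m)/(4.81*exp(2*m) + 2.41*exp(m) + 1.42)^2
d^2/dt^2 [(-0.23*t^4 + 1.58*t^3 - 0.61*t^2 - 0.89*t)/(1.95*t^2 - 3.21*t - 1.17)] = (-1.74915*t^6 + 8.63811000000003*t^5 - 11.071188*t^4 + 11.54448*t^3 + 23.475582*t^2 + 0.793961999999997*t + 5.015088)/(7.414875*t^6 - 36.618075*t^5 + 46.93221*t^4 + 10.865529*t^3 - 28.159326*t^2 - 13.182507*t - 1.601613)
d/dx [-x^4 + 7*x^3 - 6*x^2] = x*(-4*x^2 + 21*x - 12)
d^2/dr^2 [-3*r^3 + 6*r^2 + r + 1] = 12 - 18*r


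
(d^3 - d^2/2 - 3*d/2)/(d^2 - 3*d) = (2*d^2 - d - 3)/(2*(d - 3))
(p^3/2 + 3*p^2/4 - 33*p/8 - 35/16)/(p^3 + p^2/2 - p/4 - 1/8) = (4*p^2 + 4*p - 35)/(2*(4*p^2 - 1))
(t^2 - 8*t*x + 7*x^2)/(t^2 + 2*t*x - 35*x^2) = (t^2 - 8*t*x + 7*x^2)/(t^2 + 2*t*x - 35*x^2)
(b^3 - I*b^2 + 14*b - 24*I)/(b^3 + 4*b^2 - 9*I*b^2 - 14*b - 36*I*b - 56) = (b^2 + I*b + 12)/(b^2 + b*(4 - 7*I) - 28*I)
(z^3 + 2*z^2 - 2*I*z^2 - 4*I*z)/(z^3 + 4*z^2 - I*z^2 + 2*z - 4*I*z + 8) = z*(z + 2)/(z^2 + z*(4 + I) + 4*I)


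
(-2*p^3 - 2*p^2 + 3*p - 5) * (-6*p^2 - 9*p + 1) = 12*p^5 + 30*p^4 - 2*p^3 + p^2 + 48*p - 5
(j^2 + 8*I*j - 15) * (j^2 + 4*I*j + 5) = j^4 + 12*I*j^3 - 42*j^2 - 20*I*j - 75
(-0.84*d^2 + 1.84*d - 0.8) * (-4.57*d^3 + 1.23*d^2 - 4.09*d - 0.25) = 3.8388*d^5 - 9.442*d^4 + 9.3548*d^3 - 8.2996*d^2 + 2.812*d + 0.2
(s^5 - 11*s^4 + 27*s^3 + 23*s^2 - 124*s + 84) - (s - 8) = s^5 - 11*s^4 + 27*s^3 + 23*s^2 - 125*s + 92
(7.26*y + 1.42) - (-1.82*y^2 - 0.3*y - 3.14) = 1.82*y^2 + 7.56*y + 4.56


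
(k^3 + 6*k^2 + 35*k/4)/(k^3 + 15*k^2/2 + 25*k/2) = (k + 7/2)/(k + 5)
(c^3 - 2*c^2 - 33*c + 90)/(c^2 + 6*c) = c - 8 + 15/c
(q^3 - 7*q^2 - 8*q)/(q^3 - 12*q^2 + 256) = q*(q + 1)/(q^2 - 4*q - 32)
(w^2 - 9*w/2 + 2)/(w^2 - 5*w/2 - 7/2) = (-2*w^2 + 9*w - 4)/(-2*w^2 + 5*w + 7)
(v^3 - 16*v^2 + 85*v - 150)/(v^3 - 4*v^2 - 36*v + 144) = (v^2 - 10*v + 25)/(v^2 + 2*v - 24)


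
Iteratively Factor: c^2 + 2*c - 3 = (c + 3)*(c - 1)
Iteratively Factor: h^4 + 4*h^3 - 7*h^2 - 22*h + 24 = (h + 3)*(h^3 + h^2 - 10*h + 8) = (h + 3)*(h + 4)*(h^2 - 3*h + 2) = (h - 2)*(h + 3)*(h + 4)*(h - 1)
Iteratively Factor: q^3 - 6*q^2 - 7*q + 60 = (q + 3)*(q^2 - 9*q + 20) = (q - 5)*(q + 3)*(q - 4)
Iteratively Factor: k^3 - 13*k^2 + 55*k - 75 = (k - 5)*(k^2 - 8*k + 15) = (k - 5)*(k - 3)*(k - 5)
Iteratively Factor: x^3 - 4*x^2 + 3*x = (x - 1)*(x^2 - 3*x) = (x - 3)*(x - 1)*(x)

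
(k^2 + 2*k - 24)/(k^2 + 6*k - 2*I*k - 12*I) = (k - 4)/(k - 2*I)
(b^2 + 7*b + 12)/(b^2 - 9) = (b + 4)/(b - 3)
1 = 1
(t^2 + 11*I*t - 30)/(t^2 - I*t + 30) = (t + 6*I)/(t - 6*I)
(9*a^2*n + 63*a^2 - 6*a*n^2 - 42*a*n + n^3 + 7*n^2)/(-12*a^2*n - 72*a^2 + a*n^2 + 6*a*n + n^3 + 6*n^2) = (-3*a*n - 21*a + n^2 + 7*n)/(4*a*n + 24*a + n^2 + 6*n)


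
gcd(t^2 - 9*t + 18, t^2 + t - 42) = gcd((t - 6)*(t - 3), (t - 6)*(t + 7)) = t - 6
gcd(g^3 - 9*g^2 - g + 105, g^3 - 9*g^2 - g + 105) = g^3 - 9*g^2 - g + 105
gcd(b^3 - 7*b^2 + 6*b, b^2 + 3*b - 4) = b - 1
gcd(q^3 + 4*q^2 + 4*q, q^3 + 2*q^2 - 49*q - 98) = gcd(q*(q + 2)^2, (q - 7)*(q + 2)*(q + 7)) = q + 2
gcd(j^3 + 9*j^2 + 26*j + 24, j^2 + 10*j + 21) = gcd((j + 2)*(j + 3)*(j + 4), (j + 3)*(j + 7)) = j + 3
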